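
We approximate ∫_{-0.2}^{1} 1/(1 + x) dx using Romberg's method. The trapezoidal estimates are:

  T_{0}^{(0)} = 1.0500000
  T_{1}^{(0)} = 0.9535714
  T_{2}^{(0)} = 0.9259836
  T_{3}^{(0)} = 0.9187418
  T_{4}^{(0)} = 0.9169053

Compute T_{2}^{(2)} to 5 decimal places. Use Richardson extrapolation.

0.91648

T_{1}^{(1)} = (4·0.9535714 − 1.0500000) / 3 = 0.9214285
T_{2}^{(1)} = 0.9259836 + (0.9259836 − 0.9535714)/3 = 0.9167877
T_{2}^{(2)} = (16·0.9167877 − 0.9214285) / 15 = 0.9164783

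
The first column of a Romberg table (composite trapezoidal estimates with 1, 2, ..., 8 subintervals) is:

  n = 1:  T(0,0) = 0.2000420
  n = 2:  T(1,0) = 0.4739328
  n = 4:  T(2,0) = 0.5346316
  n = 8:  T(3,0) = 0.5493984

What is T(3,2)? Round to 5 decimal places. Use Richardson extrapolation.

T(2,1) = 0.5346316 + (0.5346316 − 0.4739328)/3 = 0.5548645
T(3,1) = 0.5493984 + (0.5493984 − 0.5346316)/3 = 0.5543207
T(3,2) = (16·0.5543207 − 0.5548645) / 15 = 0.5542844

0.55428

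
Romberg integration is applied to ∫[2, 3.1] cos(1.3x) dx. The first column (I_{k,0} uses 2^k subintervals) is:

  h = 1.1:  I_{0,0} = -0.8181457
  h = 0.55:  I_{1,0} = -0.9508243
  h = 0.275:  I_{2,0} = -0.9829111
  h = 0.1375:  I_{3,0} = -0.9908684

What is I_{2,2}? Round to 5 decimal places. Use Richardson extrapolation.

Richardson extrapolation on the trapezoidal column (denominator 4−1=3):
I_{1,1} = -0.9508243 + (-0.9508243 − (-0.8181457))/3 = -0.9950505
I_{2,1} = -0.9829111 + (-0.9829111 − (-0.9508243))/3 = -0.9936067
I_{2,2} = (16·(-0.9936067) − (-0.9950505)) / 15 = -0.9935104

-0.99351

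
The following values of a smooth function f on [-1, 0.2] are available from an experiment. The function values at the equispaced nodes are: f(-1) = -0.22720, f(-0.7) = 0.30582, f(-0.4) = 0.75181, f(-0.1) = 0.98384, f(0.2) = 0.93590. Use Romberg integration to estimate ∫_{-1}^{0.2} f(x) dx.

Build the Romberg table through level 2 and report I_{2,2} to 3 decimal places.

I_{0,0} (trapezoid, 1 panel, h=1.2000): 0.42522
I_{1,0} (trapezoid, 2 panels, h=0.6000): 0.66370
I_{2,0} (trapezoid, 4 panels, h=0.3000): 0.71875
I_{1,1} = 0.66370 + (0.66370 − 0.42522)/3 = 0.74319
I_{2,1} = 0.71875 + (0.71875 − 0.66370)/3 = 0.73710
I_{2,2} = 0.73710 + (0.73710 − 0.74319)/15 = 0.73669

0.737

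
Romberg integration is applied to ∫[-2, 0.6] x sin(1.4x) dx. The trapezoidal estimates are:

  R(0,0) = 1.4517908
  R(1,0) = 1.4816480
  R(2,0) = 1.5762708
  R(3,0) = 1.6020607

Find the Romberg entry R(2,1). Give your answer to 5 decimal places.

Richardson extrapolation on the trapezoidal column (denominator 4−1=3):
R(2,1) = 1.5762708 + (1.5762708 − 1.4816480)/3 = 1.6078117

1.60781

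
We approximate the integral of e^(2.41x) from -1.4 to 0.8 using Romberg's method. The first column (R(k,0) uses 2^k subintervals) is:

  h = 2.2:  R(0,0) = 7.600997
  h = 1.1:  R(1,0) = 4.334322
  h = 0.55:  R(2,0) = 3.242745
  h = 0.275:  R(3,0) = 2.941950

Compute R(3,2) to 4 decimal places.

Richardson extrapolation on the trapezoidal column (denominator 4−1=3):
R(2,1) = 3.242745 + (3.242745 − 4.334322)/3 = 2.878886
R(3,1) = 2.941950 + (2.941950 − 3.242745)/3 = 2.841685
R(3,2) = 2.841685 + (2.841685 − 2.878886)/15 = 2.839205

2.8392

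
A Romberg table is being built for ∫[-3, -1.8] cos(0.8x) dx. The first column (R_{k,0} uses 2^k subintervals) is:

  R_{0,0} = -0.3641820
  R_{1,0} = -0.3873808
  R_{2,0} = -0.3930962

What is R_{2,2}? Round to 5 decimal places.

Richardson extrapolation on the trapezoidal column (denominator 4−1=3):
R_{1,1} = -0.3873808 + (-0.3873808 − (-0.3641820))/3 = -0.3951137
R_{2,1} = -0.3930962 + (-0.3930962 − (-0.3873808))/3 = -0.3950013
R_{2,2} = (16·(-0.3950013) − (-0.3951137)) / 15 = -0.3949938

-0.39499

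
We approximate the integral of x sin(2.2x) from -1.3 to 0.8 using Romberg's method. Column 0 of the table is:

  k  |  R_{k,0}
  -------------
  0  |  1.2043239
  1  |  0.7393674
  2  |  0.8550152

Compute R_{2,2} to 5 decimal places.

Richardson extrapolation on the trapezoidal column (denominator 4−1=3):
R_{1,1} = 0.7393674 + (0.7393674 − 1.2043239)/3 = 0.5843819
R_{2,1} = 0.8550152 + (0.8550152 − 0.7393674)/3 = 0.8935645
R_{2,2} = (16·0.8935645 − 0.5843819) / 15 = 0.9141767

0.91418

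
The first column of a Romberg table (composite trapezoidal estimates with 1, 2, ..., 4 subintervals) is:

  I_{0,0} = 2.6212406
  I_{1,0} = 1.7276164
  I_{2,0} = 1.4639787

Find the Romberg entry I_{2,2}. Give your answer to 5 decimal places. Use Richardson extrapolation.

1.37252

Richardson extrapolation on the trapezoidal column (denominator 4−1=3):
I_{1,1} = 1.7276164 + (1.7276164 − 2.6212406)/3 = 1.4297417
I_{2,1} = 1.4639787 + (1.4639787 − 1.7276164)/3 = 1.3760995
I_{2,2} = 1.3760995 + (1.3760995 − 1.4297417)/15 = 1.3725234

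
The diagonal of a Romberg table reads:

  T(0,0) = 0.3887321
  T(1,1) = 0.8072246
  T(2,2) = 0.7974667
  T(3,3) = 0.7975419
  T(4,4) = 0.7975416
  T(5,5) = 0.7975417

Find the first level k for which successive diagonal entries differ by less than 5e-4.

|T(1,1) − T(0,0)| = 0.4184925 ≥ 5e-4
|T(2,2) − T(1,1)| = 0.0097579 ≥ 5e-4
|T(3,3) − T(2,2)| = 0.0000752 < 5e-4

k = 3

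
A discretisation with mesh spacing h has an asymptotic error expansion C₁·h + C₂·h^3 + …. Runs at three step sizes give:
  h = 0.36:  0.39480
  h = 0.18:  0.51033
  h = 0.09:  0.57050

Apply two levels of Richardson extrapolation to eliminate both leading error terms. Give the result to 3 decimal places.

0.631

First eliminate the h term (factor 2^1 = 2):
  B₁ = (2·0.51033 − 0.39480)/1 = 0.62586
  B₂ = (2·0.57050 − 0.51033)/1 = 0.63067
Then eliminate the h^3 term (factor 2^3 = 8):
  (8·0.63067 − 0.62586)/7 = 0.63136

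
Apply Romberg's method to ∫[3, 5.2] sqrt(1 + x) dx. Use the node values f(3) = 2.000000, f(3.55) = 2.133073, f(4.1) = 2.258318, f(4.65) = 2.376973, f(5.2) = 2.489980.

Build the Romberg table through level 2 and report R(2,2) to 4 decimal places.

R(0,0) (trapezoid, 1 panel, h=2.2000): 4.938978
R(1,0) (trapezoid, 2 panels, h=1.1000): 4.953639
R(2,0) (trapezoid, 4 panels, h=0.5500): 4.957345
R(1,1) = 4.953639 + (4.953639 − 4.938978)/3 = 4.958526
R(2,1) = 4.957345 + (4.957345 − 4.953639)/3 = 4.958580
R(2,2) = 4.958580 + (4.958580 − 4.958526)/15 = 4.958584

4.9586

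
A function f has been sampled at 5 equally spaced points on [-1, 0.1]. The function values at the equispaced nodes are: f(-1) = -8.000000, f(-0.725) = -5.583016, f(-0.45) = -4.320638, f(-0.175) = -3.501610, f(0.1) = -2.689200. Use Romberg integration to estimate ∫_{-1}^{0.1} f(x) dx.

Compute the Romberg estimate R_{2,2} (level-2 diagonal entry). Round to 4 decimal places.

R_{0,0} (trapezoid, 1 panel, h=1.1000): -5.879060
R_{1,0} (trapezoid, 2 panels, h=0.5500): -5.315881
R_{2,0} (trapezoid, 4 panels, h=0.2750): -5.156213
R_{1,1} = -5.315881 + (-5.315881 − (-5.879060))/3 = -5.128155
R_{2,1} = -5.156213 + (-5.156213 − (-5.315881))/3 = -5.102990
R_{2,2} = -5.102990 + (-5.102990 − (-5.128155))/15 = -5.101312

-5.1013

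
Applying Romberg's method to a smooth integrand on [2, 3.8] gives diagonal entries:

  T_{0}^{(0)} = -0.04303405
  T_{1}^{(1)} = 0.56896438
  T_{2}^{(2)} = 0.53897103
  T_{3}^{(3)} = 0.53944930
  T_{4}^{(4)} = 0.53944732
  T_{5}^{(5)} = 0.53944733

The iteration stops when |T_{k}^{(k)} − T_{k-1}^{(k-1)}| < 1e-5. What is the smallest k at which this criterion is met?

|T_{1}^{(1)} − T_{0}^{(0)}| = 0.61199843 ≥ 1e-5
|T_{2}^{(2)} − T_{1}^{(1)}| = 0.02999335 ≥ 1e-5
|T_{3}^{(3)} − T_{2}^{(2)}| = 0.00047827 ≥ 1e-5
|T_{4}^{(4)} − T_{3}^{(3)}| = 0.00000198 < 1e-5

k = 4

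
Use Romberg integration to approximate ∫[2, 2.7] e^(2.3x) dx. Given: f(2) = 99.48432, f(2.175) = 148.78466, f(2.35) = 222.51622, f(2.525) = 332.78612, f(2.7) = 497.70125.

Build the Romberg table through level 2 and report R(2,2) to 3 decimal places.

173.139

R(0,0) (trapezoid, 1 panel, h=0.7000): 209.01495
R(1,0) (trapezoid, 2 panels, h=0.3500): 182.38815
R(2,0) (trapezoid, 4 panels, h=0.1750): 175.46896
R(1,1) = 182.38815 + (182.38815 − 209.01495)/3 = 173.51255
R(2,1) = 175.46896 + (175.46896 − 182.38815)/3 = 173.16256
R(2,2) = 173.16256 + (173.16256 − 173.51255)/15 = 173.13923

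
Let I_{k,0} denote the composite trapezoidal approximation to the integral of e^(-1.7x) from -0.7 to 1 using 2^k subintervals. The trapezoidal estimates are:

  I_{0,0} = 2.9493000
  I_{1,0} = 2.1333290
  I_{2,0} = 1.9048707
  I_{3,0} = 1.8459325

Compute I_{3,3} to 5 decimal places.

I_{1,1} = (4·2.1333290 − 2.9493000) / 3 = 1.8613387
I_{2,1} = 1.9048707 + (1.9048707 − 2.1333290)/3 = 1.8287179
I_{3,1} = 1.8459325 + (1.8459325 − 1.9048707)/3 = 1.8262864
I_{2,2} = (16·1.8287179 − 1.8613387) / 15 = 1.8265432
I_{3,2} = (16·1.8262864 − 1.8287179) / 15 = 1.8261243
I_{3,3} = (64·1.8261243 − 1.8265432) / 63 = 1.8261177
(Column j=1 coincides with Simpson's rule on the same nodes.)

1.82612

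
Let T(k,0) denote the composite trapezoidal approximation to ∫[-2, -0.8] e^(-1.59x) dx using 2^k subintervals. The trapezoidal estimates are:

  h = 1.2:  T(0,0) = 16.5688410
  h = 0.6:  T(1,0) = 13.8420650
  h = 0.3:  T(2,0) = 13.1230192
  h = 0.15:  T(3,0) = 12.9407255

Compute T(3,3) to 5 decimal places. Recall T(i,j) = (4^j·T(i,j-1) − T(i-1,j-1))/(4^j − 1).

T(1,1) = 13.8420650 + (13.8420650 − 16.5688410)/3 = 12.9331397
T(2,1) = 13.1230192 + (13.1230192 − 13.8420650)/3 = 12.8833373
T(3,1) = (4·12.9407255 − 13.1230192) / 3 = 12.8799609
T(2,2) = 12.8833373 + (12.8833373 − 12.9331397)/15 = 12.8800171
T(3,2) = 12.8799609 + (12.8799609 − 12.8833373)/15 = 12.8797358
T(3,3) = (64·12.8797358 − 12.8800171) / 63 = 12.8797313
(Column j=1 coincides with Simpson's rule on the same nodes.)

12.87973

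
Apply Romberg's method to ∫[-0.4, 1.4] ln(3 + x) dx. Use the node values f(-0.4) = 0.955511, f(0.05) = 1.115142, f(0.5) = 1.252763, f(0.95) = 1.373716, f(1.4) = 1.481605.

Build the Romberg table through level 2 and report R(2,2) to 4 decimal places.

2.2347

R(0,0) (trapezoid, 1 panel, h=1.8000): 2.193404
R(1,0) (trapezoid, 2 panels, h=0.9000): 2.224189
R(2,0) (trapezoid, 4 panels, h=0.4500): 2.232081
R(1,1) = 2.224189 + (2.224189 − 2.193404)/3 = 2.234451
R(2,1) = 2.232081 + (2.232081 − 2.224189)/3 = 2.234712
R(2,2) = 2.234712 + (2.234712 − 2.234451)/15 = 2.234729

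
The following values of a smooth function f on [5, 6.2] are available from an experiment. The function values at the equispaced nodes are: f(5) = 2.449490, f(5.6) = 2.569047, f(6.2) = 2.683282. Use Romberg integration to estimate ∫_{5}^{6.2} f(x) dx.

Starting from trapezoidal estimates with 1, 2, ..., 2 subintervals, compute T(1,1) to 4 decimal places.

T(0,0) (trapezoid, 1 panel, h=1.2000): 3.079663
T(1,0) (trapezoid, 2 panels, h=0.6000): 3.081260
T(1,1) = 3.081260 + (3.081260 − 3.079663)/3 = 3.081792

3.0818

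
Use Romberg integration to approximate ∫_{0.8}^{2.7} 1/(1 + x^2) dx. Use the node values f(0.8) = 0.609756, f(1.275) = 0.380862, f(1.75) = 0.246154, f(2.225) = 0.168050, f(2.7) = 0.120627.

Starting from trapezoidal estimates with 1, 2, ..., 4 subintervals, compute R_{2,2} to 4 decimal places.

0.5411

R_{0,0} (trapezoid, 1 panel, h=1.9000): 0.693864
R_{1,0} (trapezoid, 2 panels, h=0.9500): 0.580778
R_{2,0} (trapezoid, 4 panels, h=0.4750): 0.551122
R_{1,1} = 0.580778 + (0.580778 − 0.693864)/3 = 0.543083
R_{2,1} = 0.551122 + (0.551122 − 0.580778)/3 = 0.541237
R_{2,2} = 0.541237 + (0.541237 − 0.543083)/15 = 0.541114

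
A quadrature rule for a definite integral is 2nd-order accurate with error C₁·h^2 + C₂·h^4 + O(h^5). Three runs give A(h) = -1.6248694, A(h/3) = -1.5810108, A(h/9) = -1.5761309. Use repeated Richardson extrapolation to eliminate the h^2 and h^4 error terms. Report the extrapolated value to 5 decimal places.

First eliminate the h^2 term (factor 3^2 = 9):
  B₁ = (9·(-1.5810108) − (-1.6248694))/8 = -1.5755285
  B₂ = (9·(-1.5761309) − (-1.5810108))/8 = -1.5755209
Then eliminate the h^4 term (factor 3^4 = 81):
  (81·(-1.5755209) − (-1.5755285))/80 = -1.5755208

-1.57552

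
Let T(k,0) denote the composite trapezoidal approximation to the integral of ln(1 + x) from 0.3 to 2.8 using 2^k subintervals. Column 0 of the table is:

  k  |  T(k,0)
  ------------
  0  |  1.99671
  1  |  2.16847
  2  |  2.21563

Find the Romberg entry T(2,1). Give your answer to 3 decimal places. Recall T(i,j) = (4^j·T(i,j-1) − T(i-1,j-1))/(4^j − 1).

T(2,1) = 2.21563 + (2.21563 − 2.16847)/3 = 2.23135

2.231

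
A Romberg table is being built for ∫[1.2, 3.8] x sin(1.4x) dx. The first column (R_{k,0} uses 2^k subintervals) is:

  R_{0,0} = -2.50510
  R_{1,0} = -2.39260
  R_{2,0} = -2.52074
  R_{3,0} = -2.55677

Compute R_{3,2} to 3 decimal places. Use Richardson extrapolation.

-2.569

R_{2,1} = (4·(-2.52074) − (-2.39260)) / 3 = -2.56345
R_{3,1} = (4·(-2.55677) − (-2.52074)) / 3 = -2.56878
R_{3,2} = (16·(-2.56878) − (-2.56345)) / 15 = -2.56914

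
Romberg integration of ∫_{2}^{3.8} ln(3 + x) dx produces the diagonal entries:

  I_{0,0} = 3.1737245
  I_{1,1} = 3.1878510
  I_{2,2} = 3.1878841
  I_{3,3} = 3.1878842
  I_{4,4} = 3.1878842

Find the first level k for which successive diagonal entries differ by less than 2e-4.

|I_{1,1} − I_{0,0}| = 0.0141265 ≥ 2e-4
|I_{2,2} − I_{1,1}| = 0.0000331 < 2e-4

k = 2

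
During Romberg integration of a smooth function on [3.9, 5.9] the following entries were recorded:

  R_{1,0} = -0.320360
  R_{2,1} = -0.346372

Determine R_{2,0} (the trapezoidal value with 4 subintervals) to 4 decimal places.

-0.3399

From R_{2,1} = (4·R_{2,0} − R_{1,0})/3, solve for R_{2,0}:
4·R_{2,0} = 3·(-0.346372) + (-0.320360) = -1.359476
R_{2,0} = -0.339869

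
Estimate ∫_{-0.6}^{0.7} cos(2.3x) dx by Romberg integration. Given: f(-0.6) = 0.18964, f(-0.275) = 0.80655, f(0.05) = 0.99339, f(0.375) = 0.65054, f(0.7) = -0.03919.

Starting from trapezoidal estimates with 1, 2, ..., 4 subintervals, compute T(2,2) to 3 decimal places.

0.861

T(0,0) (trapezoid, 1 panel, h=1.3000): 0.09779
T(1,0) (trapezoid, 2 panels, h=0.6500): 0.69460
T(2,0) (trapezoid, 4 panels, h=0.3250): 0.82085
T(1,1) = 0.69460 + (0.69460 − 0.09779)/3 = 0.89354
T(2,1) = 0.82085 + (0.82085 − 0.69460)/3 = 0.86293
T(2,2) = 0.86293 + (0.86293 − 0.89354)/15 = 0.86089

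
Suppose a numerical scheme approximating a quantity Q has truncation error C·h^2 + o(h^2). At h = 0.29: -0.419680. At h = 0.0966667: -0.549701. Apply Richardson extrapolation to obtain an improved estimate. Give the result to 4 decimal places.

The leading error scales as h^2; refining by a factor of 3 reduces it by 3^2 = 9.
Extrapolated value = (9·A(h/3) − A(h)) / (9 − 1)
= (9·(-0.549701) − (-0.419680)) / 8
= -4.527629 / 8 = -0.565954

-0.5660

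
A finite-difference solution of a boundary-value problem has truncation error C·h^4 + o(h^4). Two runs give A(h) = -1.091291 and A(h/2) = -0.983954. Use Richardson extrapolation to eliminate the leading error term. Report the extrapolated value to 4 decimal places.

-0.9768

The leading error scales as h^4; refining by a factor of 2 reduces it by 2^4 = 16.
Extrapolated value = (16·A(h/2) − A(h)) / (16 − 1)
= (16·(-0.983954) − (-1.091291)) / 15
= -14.651973 / 15 = -0.976798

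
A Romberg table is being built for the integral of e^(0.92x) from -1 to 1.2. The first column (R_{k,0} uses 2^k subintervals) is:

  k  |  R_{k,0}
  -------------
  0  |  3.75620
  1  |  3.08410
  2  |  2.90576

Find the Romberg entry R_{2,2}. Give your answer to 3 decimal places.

R_{1,1} = (4·3.08410 − 3.75620) / 3 = 2.86007
R_{2,1} = 2.90576 + (2.90576 − 3.08410)/3 = 2.84631
R_{2,2} = 2.84631 + (2.84631 − 2.86007)/15 = 2.84539
(Column j=1 coincides with Simpson's rule on the same nodes.)

2.845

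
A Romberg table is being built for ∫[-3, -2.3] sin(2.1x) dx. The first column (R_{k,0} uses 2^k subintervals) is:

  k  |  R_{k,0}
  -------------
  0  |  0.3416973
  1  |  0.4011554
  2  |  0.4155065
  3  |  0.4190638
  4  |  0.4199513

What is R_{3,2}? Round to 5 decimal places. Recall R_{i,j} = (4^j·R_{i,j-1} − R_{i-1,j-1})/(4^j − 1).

0.42025

R_{2,1} = 0.4155065 + (0.4155065 − 0.4011554)/3 = 0.4202902
R_{3,1} = 0.4190638 + (0.4190638 − 0.4155065)/3 = 0.4202496
R_{3,2} = (16·0.4202496 − 0.4202902) / 15 = 0.4202469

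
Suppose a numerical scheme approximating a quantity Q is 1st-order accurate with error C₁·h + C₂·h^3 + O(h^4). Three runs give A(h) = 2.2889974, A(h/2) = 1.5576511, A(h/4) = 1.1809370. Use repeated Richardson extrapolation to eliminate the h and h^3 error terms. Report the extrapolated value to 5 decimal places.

First eliminate the h term (factor 2^1 = 2):
  B₁ = (2·1.5576511 − 2.2889974)/1 = 0.8263048
  B₂ = (2·1.1809370 − 1.5576511)/1 = 0.8042229
Then eliminate the h^3 term (factor 2^3 = 8):
  (8·0.8042229 − 0.8263048)/7 = 0.8010683

0.80107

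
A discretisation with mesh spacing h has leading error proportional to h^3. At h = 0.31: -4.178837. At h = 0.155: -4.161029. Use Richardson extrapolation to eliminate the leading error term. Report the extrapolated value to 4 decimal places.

The leading error scales as h^3; refining by a factor of 2 reduces it by 2^3 = 8.
Extrapolated value = (8·A(h/2) − A(h)) / (8 − 1)
= (8·(-4.161029) − (-4.178837)) / 7
= -29.109395 / 7 = -4.158485

-4.1585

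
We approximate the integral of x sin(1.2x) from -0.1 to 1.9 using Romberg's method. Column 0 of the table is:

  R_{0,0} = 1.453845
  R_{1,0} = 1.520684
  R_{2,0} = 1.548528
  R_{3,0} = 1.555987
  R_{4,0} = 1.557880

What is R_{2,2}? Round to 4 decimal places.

1.5588

R_{1,1} = (4·1.520684 − 1.453845) / 3 = 1.542964
R_{2,1} = 1.548528 + (1.548528 − 1.520684)/3 = 1.557809
R_{2,2} = 1.557809 + (1.557809 − 1.542964)/15 = 1.558799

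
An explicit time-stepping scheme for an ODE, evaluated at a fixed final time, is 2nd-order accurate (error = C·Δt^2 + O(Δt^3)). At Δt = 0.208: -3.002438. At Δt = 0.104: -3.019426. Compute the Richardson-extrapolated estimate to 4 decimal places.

-3.0251

Extrapolated value = (4·A(Δt/2) − A(Δt)) / (4 − 1)
= (4·(-3.019426) − (-3.002438)) / 3
= -9.075266 / 3 = -3.025089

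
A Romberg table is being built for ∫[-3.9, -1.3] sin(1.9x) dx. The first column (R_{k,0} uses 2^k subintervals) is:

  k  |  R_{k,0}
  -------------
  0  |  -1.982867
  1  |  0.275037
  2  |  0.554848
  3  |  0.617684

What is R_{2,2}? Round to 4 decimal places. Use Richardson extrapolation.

Richardson extrapolation on the trapezoidal column (denominator 4−1=3):
R_{1,1} = (4·0.275037 − (-1.982867)) / 3 = 1.027672
R_{2,1} = (4·0.554848 − 0.275037) / 3 = 0.648118
R_{2,2} = (16·0.648118 − 1.027672) / 15 = 0.622814
(Column j=1 coincides with Simpson's rule on the same nodes.)

0.6228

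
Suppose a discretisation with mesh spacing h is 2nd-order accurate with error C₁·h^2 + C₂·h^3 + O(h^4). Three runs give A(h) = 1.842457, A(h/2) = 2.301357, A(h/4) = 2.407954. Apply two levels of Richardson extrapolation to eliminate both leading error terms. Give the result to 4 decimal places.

First eliminate the h^2 term (factor 2^2 = 4):
  B₁ = (4·2.301357 − 1.842457)/3 = 2.454324
  B₂ = (4·2.407954 − 2.301357)/3 = 2.443486
Then eliminate the h^3 term (factor 2^3 = 8):
  (8·2.443486 − 2.454324)/7 = 2.441938

2.4419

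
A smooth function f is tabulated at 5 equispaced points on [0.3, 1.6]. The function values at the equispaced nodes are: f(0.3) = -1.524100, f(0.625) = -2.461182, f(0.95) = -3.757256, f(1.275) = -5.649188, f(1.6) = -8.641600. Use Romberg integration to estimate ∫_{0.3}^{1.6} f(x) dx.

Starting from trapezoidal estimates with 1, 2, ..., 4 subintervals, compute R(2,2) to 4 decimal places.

R(0,0) (trapezoid, 1 panel, h=1.3000): -6.607705
R(1,0) (trapezoid, 2 panels, h=0.6500): -5.746069
R(2,0) (trapezoid, 4 panels, h=0.3250): -5.508905
R(1,1) = -5.746069 + (-5.746069 − (-6.607705))/3 = -5.458857
R(2,1) = -5.508905 + (-5.508905 − (-5.746069))/3 = -5.429850
R(2,2) = -5.429850 + (-5.429850 − (-5.458857))/15 = -5.427916

-5.4279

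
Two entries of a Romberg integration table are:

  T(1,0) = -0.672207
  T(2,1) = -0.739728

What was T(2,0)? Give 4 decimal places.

-0.7228

From T(2,1) = (4·T(2,0) − T(1,0))/3, solve for T(2,0):
4·T(2,0) = 3·(-0.739728) + (-0.672207) = -2.891391
T(2,0) = -0.722848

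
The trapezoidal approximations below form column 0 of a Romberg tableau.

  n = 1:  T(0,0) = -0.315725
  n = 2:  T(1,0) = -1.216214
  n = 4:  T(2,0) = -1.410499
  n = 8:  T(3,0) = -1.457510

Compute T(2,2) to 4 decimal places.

Richardson extrapolation on the trapezoidal column (denominator 4−1=3):
T(1,1) = (4·(-1.216214) − (-0.315725)) / 3 = -1.516377
T(2,1) = (4·(-1.410499) − (-1.216214)) / 3 = -1.475261
T(2,2) = (16·(-1.475261) − (-1.516377)) / 15 = -1.472520

-1.4725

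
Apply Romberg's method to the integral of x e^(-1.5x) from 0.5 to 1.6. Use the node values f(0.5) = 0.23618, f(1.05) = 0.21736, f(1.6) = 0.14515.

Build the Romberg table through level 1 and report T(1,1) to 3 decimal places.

0.229

T(0,0) (trapezoid, 1 panel, h=1.1000): 0.20973
T(1,0) (trapezoid, 2 panels, h=0.5500): 0.22441
T(1,1) = 0.22441 + (0.22441 − 0.20973)/3 = 0.22930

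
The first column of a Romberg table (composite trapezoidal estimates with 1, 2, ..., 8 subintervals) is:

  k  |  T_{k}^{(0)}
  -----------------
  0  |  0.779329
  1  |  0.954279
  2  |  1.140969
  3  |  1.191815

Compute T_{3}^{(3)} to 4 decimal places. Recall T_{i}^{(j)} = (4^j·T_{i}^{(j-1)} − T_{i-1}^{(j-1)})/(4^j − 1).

T_{1}^{(1)} = 0.954279 + (0.954279 − 0.779329)/3 = 1.012596
T_{2}^{(1)} = (4·1.140969 − 0.954279) / 3 = 1.203199
T_{3}^{(1)} = (4·1.191815 − 1.140969) / 3 = 1.208764
T_{2}^{(2)} = (16·1.203199 − 1.012596) / 15 = 1.215906
T_{3}^{(2)} = (16·1.208764 − 1.203199) / 15 = 1.209135
T_{3}^{(3)} = (64·1.209135 − 1.215906) / 63 = 1.209028

1.2090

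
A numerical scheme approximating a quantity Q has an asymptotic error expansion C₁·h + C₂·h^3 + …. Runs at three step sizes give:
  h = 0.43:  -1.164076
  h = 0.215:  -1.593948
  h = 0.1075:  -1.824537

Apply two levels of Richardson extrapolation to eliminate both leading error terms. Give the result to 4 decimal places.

-2.0596

First eliminate the h term (factor 2^1 = 2):
  B₁ = (2·(-1.593948) − (-1.164076))/1 = -2.023820
  B₂ = (2·(-1.824537) − (-1.593948))/1 = -2.055126
Then eliminate the h^3 term (factor 2^3 = 8):
  (8·(-2.055126) − (-2.023820))/7 = -2.059598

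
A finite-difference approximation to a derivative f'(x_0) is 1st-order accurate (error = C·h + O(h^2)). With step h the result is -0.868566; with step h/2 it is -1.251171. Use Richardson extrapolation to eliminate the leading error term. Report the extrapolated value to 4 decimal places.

-1.6338

The leading error scales as h; refining by a factor of 2 reduces it by 2^1 = 2.
Extrapolated value = (2·A(h/2) − A(h)) / (2 − 1)
= (2·(-1.251171) − (-0.868566)) / 1
= -1.633776 / 1 = -1.633776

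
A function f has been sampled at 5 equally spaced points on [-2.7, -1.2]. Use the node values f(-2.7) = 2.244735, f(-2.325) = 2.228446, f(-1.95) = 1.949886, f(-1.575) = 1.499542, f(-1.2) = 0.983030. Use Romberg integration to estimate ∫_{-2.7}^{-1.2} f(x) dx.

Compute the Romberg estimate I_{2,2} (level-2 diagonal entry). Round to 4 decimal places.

I_{0,0} (trapezoid, 1 panel, h=1.5000): 2.420824
I_{1,0} (trapezoid, 2 panels, h=0.7500): 2.672826
I_{2,0} (trapezoid, 4 panels, h=0.3750): 2.734409
I_{1,1} = 2.672826 + (2.672826 − 2.420824)/3 = 2.756827
I_{2,1} = 2.734409 + (2.734409 − 2.672826)/3 = 2.754937
I_{2,2} = 2.754937 + (2.754937 − 2.756827)/15 = 2.754811

2.7548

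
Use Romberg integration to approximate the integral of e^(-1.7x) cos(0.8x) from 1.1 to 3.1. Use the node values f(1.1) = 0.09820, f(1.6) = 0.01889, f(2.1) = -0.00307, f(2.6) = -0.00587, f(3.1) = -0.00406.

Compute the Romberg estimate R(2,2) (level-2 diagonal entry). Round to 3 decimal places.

0.023

R(0,0) (trapezoid, 1 panel, h=2.0000): 0.09414
R(1,0) (trapezoid, 2 panels, h=1.0000): 0.04400
R(2,0) (trapezoid, 4 panels, h=0.5000): 0.02851
R(1,1) = 0.04400 + (0.04400 − 0.09414)/3 = 0.02729
R(2,1) = 0.02851 + (0.02851 − 0.04400)/3 = 0.02335
R(2,2) = 0.02335 + (0.02335 − 0.02729)/15 = 0.02309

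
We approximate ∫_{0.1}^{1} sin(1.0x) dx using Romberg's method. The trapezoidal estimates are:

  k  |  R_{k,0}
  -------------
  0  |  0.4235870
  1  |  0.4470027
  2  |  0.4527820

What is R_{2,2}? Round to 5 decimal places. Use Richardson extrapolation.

0.45470

R_{1,1} = 0.4470027 + (0.4470027 − 0.4235870)/3 = 0.4548079
R_{2,1} = 0.4527820 + (0.4527820 − 0.4470027)/3 = 0.4547084
R_{2,2} = 0.4547084 + (0.4547084 − 0.4548079)/15 = 0.4547018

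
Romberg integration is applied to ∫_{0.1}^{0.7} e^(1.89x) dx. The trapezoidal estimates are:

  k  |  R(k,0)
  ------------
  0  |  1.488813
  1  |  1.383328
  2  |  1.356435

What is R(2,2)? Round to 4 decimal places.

1.3474

Richardson extrapolation on the trapezoidal column (denominator 4−1=3):
R(1,1) = 1.383328 + (1.383328 − 1.488813)/3 = 1.348166
R(2,1) = 1.356435 + (1.356435 − 1.383328)/3 = 1.347471
R(2,2) = (16·1.347471 − 1.348166) / 15 = 1.347425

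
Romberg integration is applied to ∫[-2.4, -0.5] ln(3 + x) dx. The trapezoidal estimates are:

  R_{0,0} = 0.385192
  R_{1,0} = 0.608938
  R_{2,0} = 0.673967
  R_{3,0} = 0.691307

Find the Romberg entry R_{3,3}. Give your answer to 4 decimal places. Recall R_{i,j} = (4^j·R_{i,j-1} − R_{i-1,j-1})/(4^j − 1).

Richardson extrapolation on the trapezoidal column (denominator 4−1=3):
R_{1,1} = 0.608938 + (0.608938 − 0.385192)/3 = 0.683520
R_{2,1} = (4·0.673967 − 0.608938) / 3 = 0.695643
R_{3,1} = (4·0.691307 − 0.673967) / 3 = 0.697087
R_{2,2} = 0.695643 + (0.695643 − 0.683520)/15 = 0.696451
R_{3,2} = 0.697087 + (0.697087 − 0.695643)/15 = 0.697183
R_{3,3} = (64·0.697183 − 0.696451) / 63 = 0.697195
(Column j=1 coincides with Simpson's rule on the same nodes.)

0.6972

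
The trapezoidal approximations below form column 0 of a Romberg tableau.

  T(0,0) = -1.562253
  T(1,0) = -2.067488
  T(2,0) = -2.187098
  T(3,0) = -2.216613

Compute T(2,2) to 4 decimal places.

-2.2264

Richardson extrapolation on the trapezoidal column (denominator 4−1=3):
T(1,1) = -2.067488 + (-2.067488 − (-1.562253))/3 = -2.235900
T(2,1) = -2.187098 + (-2.187098 − (-2.067488))/3 = -2.226968
T(2,2) = (16·(-2.226968) − (-2.235900)) / 15 = -2.226373
(Column j=1 coincides with Simpson's rule on the same nodes.)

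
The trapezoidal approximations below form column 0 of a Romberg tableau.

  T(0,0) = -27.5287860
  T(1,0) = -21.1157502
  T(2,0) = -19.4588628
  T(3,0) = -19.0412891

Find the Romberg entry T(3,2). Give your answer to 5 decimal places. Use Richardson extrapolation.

Richardson extrapolation on the trapezoidal column (denominator 4−1=3):
T(2,1) = (4·(-19.4588628) − (-21.1157502)) / 3 = -18.9065670
T(3,1) = -19.0412891 + (-19.0412891 − (-19.4588628))/3 = -18.9020979
T(3,2) = (16·(-18.9020979) − (-18.9065670)) / 15 = -18.9018000

-18.90180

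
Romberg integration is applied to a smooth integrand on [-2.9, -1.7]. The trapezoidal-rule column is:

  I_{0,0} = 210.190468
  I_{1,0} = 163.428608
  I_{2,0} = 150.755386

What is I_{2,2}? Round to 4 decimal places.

146.4436

Richardson extrapolation on the trapezoidal column (denominator 4−1=3):
I_{1,1} = 163.428608 + (163.428608 − 210.190468)/3 = 147.841321
I_{2,1} = 150.755386 + (150.755386 − 163.428608)/3 = 146.530979
I_{2,2} = 146.530979 + (146.530979 − 147.841321)/15 = 146.443623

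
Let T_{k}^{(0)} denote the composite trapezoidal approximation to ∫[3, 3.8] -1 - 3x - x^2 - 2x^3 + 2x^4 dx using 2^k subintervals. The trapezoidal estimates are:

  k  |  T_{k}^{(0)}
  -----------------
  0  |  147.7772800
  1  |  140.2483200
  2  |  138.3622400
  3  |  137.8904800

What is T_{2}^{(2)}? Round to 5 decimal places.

T_{1}^{(1)} = (4·140.2483200 − 147.7772800) / 3 = 137.7386667
T_{2}^{(1)} = (4·138.3622400 − 140.2483200) / 3 = 137.7335467
T_{2}^{(2)} = 137.7335467 + (137.7335467 − 137.7386667)/15 = 137.7332054

137.73321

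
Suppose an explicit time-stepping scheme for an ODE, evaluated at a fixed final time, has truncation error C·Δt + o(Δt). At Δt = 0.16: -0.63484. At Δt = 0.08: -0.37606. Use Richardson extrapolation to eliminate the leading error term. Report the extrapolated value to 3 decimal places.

-0.117

The leading error scales as Δt; refining by a factor of 2 reduces it by 2^1 = 2.
Extrapolated value = (2·A(Δt/2) − A(Δt)) / (2 − 1)
= (2·(-0.37606) − (-0.63484)) / 1
= -0.11728 / 1 = -0.11728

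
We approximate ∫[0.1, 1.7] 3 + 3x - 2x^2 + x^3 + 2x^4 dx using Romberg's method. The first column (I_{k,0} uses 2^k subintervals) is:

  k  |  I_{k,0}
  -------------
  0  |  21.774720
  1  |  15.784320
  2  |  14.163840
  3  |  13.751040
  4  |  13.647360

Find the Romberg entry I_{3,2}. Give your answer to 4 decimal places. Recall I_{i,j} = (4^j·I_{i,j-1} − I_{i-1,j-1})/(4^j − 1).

13.6128

Richardson extrapolation on the trapezoidal column (denominator 4−1=3):
I_{2,1} = (4·14.163840 − 15.784320) / 3 = 13.623680
I_{3,1} = (4·13.751040 − 14.163840) / 3 = 13.613440
I_{3,2} = (16·13.613440 − 13.623680) / 15 = 13.612757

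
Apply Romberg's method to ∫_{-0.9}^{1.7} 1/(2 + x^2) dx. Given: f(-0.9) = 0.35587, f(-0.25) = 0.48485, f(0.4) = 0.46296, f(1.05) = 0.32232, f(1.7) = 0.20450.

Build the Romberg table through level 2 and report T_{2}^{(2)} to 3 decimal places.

T_{0}^{(0)} (trapezoid, 1 panel, h=2.6000): 0.72848
T_{1}^{(0)} (trapezoid, 2 panels, h=1.3000): 0.96609
T_{2}^{(0)} (trapezoid, 4 panels, h=0.6500): 1.00770
T_{1}^{(1)} = 0.96609 + (0.96609 − 0.72848)/3 = 1.04529
T_{2}^{(1)} = 1.00770 + (1.00770 − 0.96609)/3 = 1.02157
T_{2}^{(2)} = 1.02157 + (1.02157 − 1.04529)/15 = 1.01999

1.020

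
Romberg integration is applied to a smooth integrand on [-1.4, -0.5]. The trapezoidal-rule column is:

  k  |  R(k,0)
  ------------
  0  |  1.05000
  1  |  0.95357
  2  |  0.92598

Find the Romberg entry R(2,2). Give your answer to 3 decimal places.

0.916

Richardson extrapolation on the trapezoidal column (denominator 4−1=3):
R(1,1) = 0.95357 + (0.95357 − 1.05000)/3 = 0.92143
R(2,1) = (4·0.92598 − 0.95357) / 3 = 0.91678
R(2,2) = (16·0.91678 − 0.92143) / 15 = 0.91647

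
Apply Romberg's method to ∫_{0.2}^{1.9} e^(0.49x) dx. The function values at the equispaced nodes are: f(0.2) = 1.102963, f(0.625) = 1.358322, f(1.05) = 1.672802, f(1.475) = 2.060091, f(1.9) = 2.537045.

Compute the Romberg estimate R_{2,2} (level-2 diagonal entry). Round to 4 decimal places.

R_{0,0} (trapezoid, 1 panel, h=1.7000): 3.094007
R_{1,0} (trapezoid, 2 panels, h=0.8500): 2.968885
R_{2,0} (trapezoid, 4 panels, h=0.4250): 2.937268
R_{1,1} = 2.968885 + (2.968885 − 3.094007)/3 = 2.927178
R_{2,1} = 2.937268 + (2.937268 − 2.968885)/3 = 2.926729
R_{2,2} = 2.926729 + (2.926729 − 2.927178)/15 = 2.926699

2.9267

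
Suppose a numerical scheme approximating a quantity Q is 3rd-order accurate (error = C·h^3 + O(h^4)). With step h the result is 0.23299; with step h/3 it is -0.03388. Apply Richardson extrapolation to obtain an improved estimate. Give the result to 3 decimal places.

-0.044

Extrapolated value = (27·A(h/3) − A(h)) / (27 − 1)
= (27·(-0.03388) − 0.23299) / 26
= -1.14775 / 26 = -0.04414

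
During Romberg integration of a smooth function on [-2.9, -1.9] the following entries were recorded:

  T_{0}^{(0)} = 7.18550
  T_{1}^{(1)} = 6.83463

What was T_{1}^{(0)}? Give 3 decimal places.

From T_{1}^{(1)} = (4·T_{1}^{(0)} − T_{0}^{(0)})/3, solve for T_{1}^{(0)}:
4·T_{1}^{(0)} = 3·6.83463 + 7.18550 = 27.68939
T_{1}^{(0)} = 6.92235

6.922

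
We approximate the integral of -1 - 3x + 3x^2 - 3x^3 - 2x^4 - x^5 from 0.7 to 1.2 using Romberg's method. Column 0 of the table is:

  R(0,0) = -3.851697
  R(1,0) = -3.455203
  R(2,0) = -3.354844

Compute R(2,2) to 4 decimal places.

Richardson extrapolation on the trapezoidal column (denominator 4−1=3):
R(1,1) = -3.455203 + (-3.455203 − (-3.851697))/3 = -3.323038
R(2,1) = -3.354844 + (-3.354844 − (-3.455203))/3 = -3.321391
R(2,2) = -3.321391 + (-3.321391 − (-3.323038))/15 = -3.321281

-3.3213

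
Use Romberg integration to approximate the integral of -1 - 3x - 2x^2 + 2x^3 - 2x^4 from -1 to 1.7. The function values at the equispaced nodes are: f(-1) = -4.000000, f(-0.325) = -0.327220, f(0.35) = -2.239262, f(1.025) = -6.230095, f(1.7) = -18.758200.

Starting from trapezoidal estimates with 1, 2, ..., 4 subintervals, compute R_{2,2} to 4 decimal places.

R_{0,0} (trapezoid, 1 panel, h=2.7000): -30.723570
R_{1,0} (trapezoid, 2 panels, h=1.3500): -18.384789
R_{2,0} (trapezoid, 4 panels, h=0.6750): -13.618582
R_{1,1} = -18.384789 + (-18.384789 − (-30.723570))/3 = -14.271862
R_{2,1} = -13.618582 + (-13.618582 − (-18.384789))/3 = -12.029846
R_{2,2} = -12.029846 + (-12.029846 − (-14.271862))/15 = -11.880378

-11.8804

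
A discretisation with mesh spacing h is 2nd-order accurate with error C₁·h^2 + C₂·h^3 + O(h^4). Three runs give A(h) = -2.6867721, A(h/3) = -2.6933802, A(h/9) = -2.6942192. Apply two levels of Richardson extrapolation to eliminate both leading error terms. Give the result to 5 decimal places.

-2.69433

First eliminate the h^2 term (factor 3^2 = 9):
  B₁ = (9·(-2.6933802) − (-2.6867721))/8 = -2.6942062
  B₂ = (9·(-2.6942192) − (-2.6933802))/8 = -2.6943241
Then eliminate the h^3 term (factor 3^3 = 27):
  (27·(-2.6943241) − (-2.6942062))/26 = -2.6943286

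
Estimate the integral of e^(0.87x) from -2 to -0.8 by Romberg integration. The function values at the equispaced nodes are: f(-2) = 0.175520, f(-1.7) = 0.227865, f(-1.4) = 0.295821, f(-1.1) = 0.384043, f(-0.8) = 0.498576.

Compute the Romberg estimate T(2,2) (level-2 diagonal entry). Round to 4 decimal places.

T(0,0) (trapezoid, 1 panel, h=1.2000): 0.404458
T(1,0) (trapezoid, 2 panels, h=0.6000): 0.379721
T(2,0) (trapezoid, 4 panels, h=0.3000): 0.373433
T(1,1) = 0.379721 + (0.379721 − 0.404458)/3 = 0.371475
T(2,1) = 0.373433 + (0.373433 − 0.379721)/3 = 0.371337
T(2,2) = 0.371337 + (0.371337 − 0.371475)/15 = 0.371328

0.3713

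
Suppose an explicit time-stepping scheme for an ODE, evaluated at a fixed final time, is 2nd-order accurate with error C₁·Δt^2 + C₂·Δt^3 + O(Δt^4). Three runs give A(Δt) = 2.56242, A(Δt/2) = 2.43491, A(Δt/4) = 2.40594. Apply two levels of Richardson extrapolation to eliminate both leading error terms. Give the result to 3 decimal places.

First eliminate the Δt^2 term (factor 2^2 = 4):
  B₁ = (4·2.43491 − 2.56242)/3 = 2.39241
  B₂ = (4·2.40594 − 2.43491)/3 = 2.39628
Then eliminate the Δt^3 term (factor 2^3 = 8):
  (8·2.39628 − 2.39241)/7 = 2.39683

2.397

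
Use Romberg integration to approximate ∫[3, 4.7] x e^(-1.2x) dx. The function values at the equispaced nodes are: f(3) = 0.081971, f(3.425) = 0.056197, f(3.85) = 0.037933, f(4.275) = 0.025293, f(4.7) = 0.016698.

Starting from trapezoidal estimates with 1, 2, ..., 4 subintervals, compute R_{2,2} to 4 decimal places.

R_{0,0} (trapezoid, 1 panel, h=1.7000): 0.083869
R_{1,0} (trapezoid, 2 panels, h=0.8500): 0.074177
R_{2,0} (trapezoid, 4 panels, h=0.4250): 0.071722
R_{1,1} = 0.074177 + (0.074177 − 0.083869)/3 = 0.070946
R_{2,1} = 0.071722 + (0.071722 − 0.074177)/3 = 0.070904
R_{2,2} = 0.070904 + (0.070904 − 0.070946)/15 = 0.070901

0.0709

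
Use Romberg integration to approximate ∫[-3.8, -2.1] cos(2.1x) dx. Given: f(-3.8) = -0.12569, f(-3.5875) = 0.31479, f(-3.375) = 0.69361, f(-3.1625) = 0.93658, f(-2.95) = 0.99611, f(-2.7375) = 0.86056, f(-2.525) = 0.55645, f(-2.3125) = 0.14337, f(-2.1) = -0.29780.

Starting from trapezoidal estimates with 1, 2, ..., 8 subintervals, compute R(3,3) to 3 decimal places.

0.927

R(0,0) (trapezoid, 1 panel, h=1.7000): -0.35997
R(1,0) (trapezoid, 2 panels, h=0.8500): 0.66671
R(2,0) (trapezoid, 4 panels, h=0.4250): 0.86463
R(3,0) (trapezoid, 8 panels, h=0.2125): 0.91157
R(1,1) = 0.66671 + (0.66671 − (-0.35997))/3 = 1.00894
R(2,1) = 0.86463 + (0.86463 − 0.66671)/3 = 0.93060
R(3,1) = 0.91157 + (0.91157 − 0.86463)/3 = 0.92722
R(2,2) = 0.93060 + (0.93060 − 1.00894)/15 = 0.92538
R(3,2) = 0.92722 + (0.92722 − 0.93060)/15 = 0.92699
R(3,3) = 0.92699 + (0.92699 − 0.92538)/63 = 0.92702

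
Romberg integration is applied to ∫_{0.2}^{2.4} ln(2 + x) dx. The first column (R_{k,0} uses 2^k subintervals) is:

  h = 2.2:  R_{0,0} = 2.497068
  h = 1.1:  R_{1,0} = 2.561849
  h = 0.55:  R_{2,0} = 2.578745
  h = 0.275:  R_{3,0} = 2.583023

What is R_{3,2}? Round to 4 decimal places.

2.5845

Richardson extrapolation on the trapezoidal column (denominator 4−1=3):
R_{2,1} = (4·2.578745 − 2.561849) / 3 = 2.584377
R_{3,1} = 2.583023 + (2.583023 − 2.578745)/3 = 2.584449
R_{3,2} = (16·2.584449 − 2.584377) / 15 = 2.584454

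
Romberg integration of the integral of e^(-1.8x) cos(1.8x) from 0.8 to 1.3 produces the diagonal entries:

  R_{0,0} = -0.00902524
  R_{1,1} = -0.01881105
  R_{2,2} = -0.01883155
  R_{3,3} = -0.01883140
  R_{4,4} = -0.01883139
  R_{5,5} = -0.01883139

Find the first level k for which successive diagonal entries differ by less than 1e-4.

|R_{1,1} − R_{0,0}| = 0.00978581 ≥ 1e-4
|R_{2,2} − R_{1,1}| = 0.00002050 < 1e-4

k = 2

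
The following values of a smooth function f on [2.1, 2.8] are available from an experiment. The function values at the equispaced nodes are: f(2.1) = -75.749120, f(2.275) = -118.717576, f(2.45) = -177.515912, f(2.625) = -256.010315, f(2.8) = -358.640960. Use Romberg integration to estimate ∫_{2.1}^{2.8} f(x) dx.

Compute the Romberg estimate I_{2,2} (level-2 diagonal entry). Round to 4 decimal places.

-133.4839

I_{0,0} (trapezoid, 1 panel, h=0.7000): -152.036528
I_{1,0} (trapezoid, 2 panels, h=0.3500): -138.148833
I_{2,0} (trapezoid, 4 panels, h=0.1750): -134.651798
I_{1,1} = -138.148833 + (-138.148833 − (-152.036528))/3 = -133.519601
I_{2,1} = -134.651798 + (-134.651798 − (-138.148833))/3 = -133.486120
I_{2,2} = -133.486120 + (-133.486120 − (-133.519601))/15 = -133.483888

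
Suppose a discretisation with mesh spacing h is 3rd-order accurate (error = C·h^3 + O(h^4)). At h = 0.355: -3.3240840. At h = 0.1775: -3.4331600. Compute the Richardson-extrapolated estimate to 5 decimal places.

The leading error scales as h^3; refining by a factor of 2 reduces it by 2^3 = 8.
Extrapolated value = (8·A(h/2) − A(h)) / (8 − 1)
= (8·(-3.4331600) − (-3.3240840)) / 7
= -24.1411960 / 7 = -3.4487423

-3.44874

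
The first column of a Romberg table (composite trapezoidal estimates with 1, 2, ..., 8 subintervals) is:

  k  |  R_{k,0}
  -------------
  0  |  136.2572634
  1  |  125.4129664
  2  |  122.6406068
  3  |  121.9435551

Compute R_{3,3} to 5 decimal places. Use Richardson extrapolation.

R_{1,1} = (4·125.4129664 − 136.2572634) / 3 = 121.7982007
R_{2,1} = (4·122.6406068 − 125.4129664) / 3 = 121.7164869
R_{3,1} = 121.9435551 + (121.9435551 − 122.6406068)/3 = 121.7112045
R_{2,2} = (16·121.7164869 − 121.7982007) / 15 = 121.7110393
R_{3,2} = 121.7112045 + (121.7112045 − 121.7164869)/15 = 121.7108523
R_{3,3} = 121.7108523 + (121.7108523 − 121.7110393)/63 = 121.7108493
(Column j=1 coincides with Simpson's rule on the same nodes.)

121.71085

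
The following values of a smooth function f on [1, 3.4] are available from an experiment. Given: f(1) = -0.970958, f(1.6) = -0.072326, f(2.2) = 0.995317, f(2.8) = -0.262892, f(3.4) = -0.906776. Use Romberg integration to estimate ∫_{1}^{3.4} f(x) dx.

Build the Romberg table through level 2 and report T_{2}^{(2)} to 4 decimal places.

-0.3181

T_{0}^{(0)} (trapezoid, 1 panel, h=2.4000): -2.253281
T_{1}^{(0)} (trapezoid, 2 panels, h=1.2000): 0.067740
T_{2}^{(0)} (trapezoid, 4 panels, h=0.6000): -0.167261
T_{1}^{(1)} = 0.067740 + (0.067740 − (-2.253281))/3 = 0.841414
T_{2}^{(1)} = -0.167261 + (-0.167261 − 0.067740)/3 = -0.245595
T_{2}^{(2)} = -0.245595 + (-0.245595 − 0.841414)/15 = -0.318062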